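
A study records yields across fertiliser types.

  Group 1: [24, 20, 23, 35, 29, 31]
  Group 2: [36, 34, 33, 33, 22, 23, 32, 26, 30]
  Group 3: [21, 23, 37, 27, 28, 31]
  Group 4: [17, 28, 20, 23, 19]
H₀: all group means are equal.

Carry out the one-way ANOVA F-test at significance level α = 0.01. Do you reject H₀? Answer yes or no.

Group means [27.00, 29.89, 27.83, 21.40], grand mean 27.115
SSB = Σnᵢ(x̄ᵢ−x̄)² = 235.732; SSW = ΣΣ(x−x̄ᵢ)² = 598.922
MSB = 235.732/3 = 78.5772; MSW = 598.922/22 = 27.2237
F = MSB/MSW = 2.8863
df = (3, 22)
p-value (upper-tail) = 0.05860
At α=0.01: p ≥ α → fail to reject H₀

reject H₀: no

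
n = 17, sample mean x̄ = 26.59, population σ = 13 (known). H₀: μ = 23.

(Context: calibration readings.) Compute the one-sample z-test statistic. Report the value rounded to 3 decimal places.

test statistic = 1.139

SE = σ/√n = 13/√17 = 3.1530
z = (x̄−μ₀)/SE = (26.59−23)/3.1530 = 1.1386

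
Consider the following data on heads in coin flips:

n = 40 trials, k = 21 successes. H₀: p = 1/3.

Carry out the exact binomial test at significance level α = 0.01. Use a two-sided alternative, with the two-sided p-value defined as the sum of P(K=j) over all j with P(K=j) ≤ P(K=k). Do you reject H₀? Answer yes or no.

Exact binomial: n=40, k=21, p₀=1/3=0.3333
P(X=j) = C(n,j)·p₀^j·(1−p₀)^(n−j); p = Σ P(X=j) over j with P(X=j) ≤ P(X=21)
p-value (two-sided) = 0.01748
At α=0.01: p ≥ α → fail to reject H₀

reject H₀: no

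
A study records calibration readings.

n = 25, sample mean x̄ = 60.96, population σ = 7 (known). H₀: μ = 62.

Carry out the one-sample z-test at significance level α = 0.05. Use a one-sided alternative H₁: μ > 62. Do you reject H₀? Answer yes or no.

reject H₀: no

SE = σ/√n = 7/√25 = 1.4000
z = (x̄−μ₀)/SE = (60.96−62)/1.4000 = -0.7429
p-value (one-sided, H₁ greater) = 0.77122
At α=0.05: p ≥ α → fail to reject H₀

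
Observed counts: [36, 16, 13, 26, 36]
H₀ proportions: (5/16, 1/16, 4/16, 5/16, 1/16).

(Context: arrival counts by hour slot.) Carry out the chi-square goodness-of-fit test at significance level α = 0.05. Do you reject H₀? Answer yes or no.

reject H₀: yes

n = 127; E_i = n·p_i = [39.69, 7.94, 31.75, 39.69, 7.94]
χ² = (36−39.69)²/39.69 + (16−7.94)²/7.94 + (13−31.75)²/31.75 + (26−39.69)²/39.69 + (36−7.94)²/7.94 = 123.5386
df = 4
p-value (upper-tail) = 0.00000
At α=0.05: p < α → reject H₀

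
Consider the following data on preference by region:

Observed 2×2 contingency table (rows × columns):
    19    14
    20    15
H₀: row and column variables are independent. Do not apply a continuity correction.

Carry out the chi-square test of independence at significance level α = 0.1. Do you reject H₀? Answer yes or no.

reject H₀: no

Row totals [33, 35], col totals [39, 29], n=68
χ² = (19−18.93)²/18.93 + (14−14.07)²/14.07 + (20−20.07)²/20.07 + (15−14.93)²/14.93 = 0.0013
df = 1
p-value (upper-tail) = 0.97122
At α=0.1: p ≥ α → fail to reject H₀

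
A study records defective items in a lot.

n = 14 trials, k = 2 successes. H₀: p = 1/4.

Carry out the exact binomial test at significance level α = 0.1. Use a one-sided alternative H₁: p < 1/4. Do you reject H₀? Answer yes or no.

Exact binomial: n=14, k=2, p₀=1/4=0.2500
P(X≤2) from Σ C(n,i)·p₀^i·(1−p₀)^(n−i)
p-value (one-sided, H₁ less) = 0.28113
At α=0.1: p ≥ α → fail to reject H₀

reject H₀: no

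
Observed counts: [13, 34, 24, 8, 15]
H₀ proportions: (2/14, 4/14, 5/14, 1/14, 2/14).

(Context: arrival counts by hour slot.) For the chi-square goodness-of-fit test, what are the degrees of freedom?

degrees of freedom = 4

df = k − 1 = 5 − 1 = 4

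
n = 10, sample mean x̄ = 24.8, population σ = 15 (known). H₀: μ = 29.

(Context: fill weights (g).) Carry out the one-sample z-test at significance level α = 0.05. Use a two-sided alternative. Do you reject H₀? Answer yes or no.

reject H₀: no

SE = σ/√n = 15/√10 = 4.7434
z = (x̄−μ₀)/SE = (24.8−29)/4.7434 = -0.8854
p-value (two-sided) = 0.37592
At α=0.05: p ≥ α → fail to reject H₀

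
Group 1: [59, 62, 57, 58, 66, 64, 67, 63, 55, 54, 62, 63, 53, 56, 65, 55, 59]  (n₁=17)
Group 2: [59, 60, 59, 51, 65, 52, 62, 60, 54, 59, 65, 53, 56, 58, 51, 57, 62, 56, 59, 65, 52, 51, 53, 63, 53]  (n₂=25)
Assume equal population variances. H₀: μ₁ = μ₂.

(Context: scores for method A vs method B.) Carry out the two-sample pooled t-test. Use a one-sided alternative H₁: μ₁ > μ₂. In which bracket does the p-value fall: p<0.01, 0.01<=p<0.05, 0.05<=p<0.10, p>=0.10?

p-value bracket: 0.01<=p<0.05

x̄₁=59.882, s₁=4.456, n₁=17
x̄₂=57.400, s₂=4.682, n₂=25
s_p² = [16·4.456² + 24·4.682²]/40 = 21.0941
SE = √(s_p²·(1/17+1/25)) = 1.4438
t = (59.882−57.400)/1.4438 = 1.7193
df = 40
p-value (one-sided, H₁ greater) = 0.04664
→ bracket: 0.01<=p<0.05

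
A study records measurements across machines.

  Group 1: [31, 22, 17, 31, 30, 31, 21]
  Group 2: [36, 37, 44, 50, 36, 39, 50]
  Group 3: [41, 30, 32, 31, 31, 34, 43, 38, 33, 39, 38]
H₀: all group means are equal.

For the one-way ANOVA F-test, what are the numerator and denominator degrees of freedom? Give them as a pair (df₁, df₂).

k = 3 groups, N = 25 total
df = (k−1, N−k) = (3−1, 25−3) = (2, 22)

degrees of freedom = [2, 22]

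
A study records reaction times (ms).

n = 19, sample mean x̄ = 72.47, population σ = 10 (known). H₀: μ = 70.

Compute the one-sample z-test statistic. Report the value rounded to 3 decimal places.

SE = σ/√n = 10/√19 = 2.2942
z = (x̄−μ₀)/SE = (72.47−70)/2.2942 = 1.0766

test statistic = 1.077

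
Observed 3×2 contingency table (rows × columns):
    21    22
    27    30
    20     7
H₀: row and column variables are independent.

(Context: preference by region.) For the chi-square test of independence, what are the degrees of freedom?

df = (r−1)(c−1) = (3−1)·(2−1) = 2

degrees of freedom = 2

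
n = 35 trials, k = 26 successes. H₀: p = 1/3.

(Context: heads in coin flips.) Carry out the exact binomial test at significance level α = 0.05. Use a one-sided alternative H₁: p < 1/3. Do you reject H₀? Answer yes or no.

reject H₀: no

Exact binomial: n=35, k=26, p₀=1/3=0.3333
P(X≤26) from Σ C(n,i)·p₀^i·(1−p₀)^(n−i)
p-value (one-sided, H₁ less) = 1.00000
At α=0.05: p ≥ α → fail to reject H₀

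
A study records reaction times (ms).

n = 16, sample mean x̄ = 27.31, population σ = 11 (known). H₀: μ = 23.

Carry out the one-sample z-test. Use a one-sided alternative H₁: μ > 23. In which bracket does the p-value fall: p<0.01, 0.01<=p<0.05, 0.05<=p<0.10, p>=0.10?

p-value bracket: 0.05<=p<0.10

SE = σ/√n = 11/√16 = 2.7500
z = (x̄−μ₀)/SE = (27.31−23)/2.7500 = 1.5673
p-value (one-sided, H₁ greater) = 0.05853
→ bracket: 0.05<=p<0.10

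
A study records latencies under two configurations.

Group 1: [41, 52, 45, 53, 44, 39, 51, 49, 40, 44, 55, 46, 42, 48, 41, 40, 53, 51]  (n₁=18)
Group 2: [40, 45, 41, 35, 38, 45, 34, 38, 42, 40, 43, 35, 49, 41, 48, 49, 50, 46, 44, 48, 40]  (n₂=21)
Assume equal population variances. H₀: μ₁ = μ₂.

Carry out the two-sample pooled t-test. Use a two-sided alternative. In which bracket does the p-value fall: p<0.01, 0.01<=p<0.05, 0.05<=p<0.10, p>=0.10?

p-value bracket: 0.01<=p<0.05

x̄₁=46.333, s₁=5.269, n₁=18
x̄₂=42.429, s₂=4.884, n₂=21
s_p² = [17·5.269² + 20·4.884²]/37 = 25.6525
SE = √(s_p²·(1/18+1/21)) = 1.6269
t = (46.333−42.429)/1.6269 = 2.4002
df = 37
p-value (two-sided) = 0.02153
→ bracket: 0.01<=p<0.05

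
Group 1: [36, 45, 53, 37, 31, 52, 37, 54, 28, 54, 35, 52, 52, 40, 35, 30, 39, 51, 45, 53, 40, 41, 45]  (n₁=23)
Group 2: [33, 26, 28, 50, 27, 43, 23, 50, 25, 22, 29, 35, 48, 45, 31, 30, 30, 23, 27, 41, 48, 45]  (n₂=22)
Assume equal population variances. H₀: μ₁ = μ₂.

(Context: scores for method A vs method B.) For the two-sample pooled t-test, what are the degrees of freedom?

degrees of freedom = 43

df = n₁ + n₂ − 2 = 23 + 22 − 2 = 43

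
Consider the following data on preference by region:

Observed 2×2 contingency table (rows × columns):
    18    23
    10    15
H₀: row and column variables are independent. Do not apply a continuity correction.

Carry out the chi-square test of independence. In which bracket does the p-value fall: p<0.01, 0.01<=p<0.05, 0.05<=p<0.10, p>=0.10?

p-value bracket: p>=0.10

Row totals [41, 25], col totals [28, 38], n=66
χ² = (18−17.39)²/17.39 + (23−23.61)²/23.61 + (10−10.61)²/10.61 + (15−14.39)²/14.39 = 0.0968
df = 1
p-value (upper-tail) = 0.75567
→ bracket: p>=0.10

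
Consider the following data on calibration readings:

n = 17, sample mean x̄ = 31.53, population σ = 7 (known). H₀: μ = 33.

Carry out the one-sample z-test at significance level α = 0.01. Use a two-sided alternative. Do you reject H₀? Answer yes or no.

SE = σ/√n = 7/√17 = 1.6977
z = (x̄−μ₀)/SE = (31.53−33)/1.6977 = -0.8659
p-value (two-sided) = 0.38657
At α=0.01: p ≥ α → fail to reject H₀

reject H₀: no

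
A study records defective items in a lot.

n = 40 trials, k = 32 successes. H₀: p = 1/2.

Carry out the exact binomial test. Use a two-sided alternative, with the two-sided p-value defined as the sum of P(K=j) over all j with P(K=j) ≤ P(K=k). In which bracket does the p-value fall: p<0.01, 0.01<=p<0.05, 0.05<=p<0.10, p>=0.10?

Exact binomial: n=40, k=32, p₀=1/2=0.5000
P(X=j) = C(n,j)·p₀^j·(1−p₀)^(n−j); p = Σ P(X=j) over j with P(X=j) ≤ P(X=32)
p-value (two-sided) = 0.00018
→ bracket: p<0.01

p-value bracket: p<0.01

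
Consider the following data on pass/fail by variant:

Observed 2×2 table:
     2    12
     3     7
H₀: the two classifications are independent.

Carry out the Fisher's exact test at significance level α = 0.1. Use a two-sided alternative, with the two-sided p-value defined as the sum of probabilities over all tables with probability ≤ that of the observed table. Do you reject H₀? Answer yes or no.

Margins: r₁=14, r₂=10, c₁=5, c₂=19, n=24
p_obs = C(14,2)·C(10,3)/C(24,5); sum pmf over tables with pmf ≤ p_obs
p-value (two-sided) = 0.61462
At α=0.1: p ≥ α → fail to reject H₀

reject H₀: no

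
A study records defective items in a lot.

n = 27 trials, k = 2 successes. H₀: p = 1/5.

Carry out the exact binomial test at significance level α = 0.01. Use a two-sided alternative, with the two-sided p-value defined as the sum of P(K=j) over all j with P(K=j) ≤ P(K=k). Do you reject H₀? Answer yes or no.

Exact binomial: n=27, k=2, p₀=1/5=0.2000
P(X=j) = C(n,j)·p₀^j·(1−p₀)^(n−j); p = Σ P(X=j) over j with P(X=j) ≤ P(X=2)
p-value (two-sided) = 0.14543
At α=0.01: p ≥ α → fail to reject H₀

reject H₀: no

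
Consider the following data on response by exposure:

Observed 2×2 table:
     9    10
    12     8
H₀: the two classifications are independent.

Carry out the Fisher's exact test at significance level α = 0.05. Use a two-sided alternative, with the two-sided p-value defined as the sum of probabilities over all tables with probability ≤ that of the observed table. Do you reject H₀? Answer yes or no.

Margins: r₁=19, r₂=20, c₁=21, c₂=18, n=39
p_obs = C(19,9)·C(20,12)/C(39,21); sum pmf over tables with pmf ≤ p_obs
p-value (two-sided) = 0.52725
At α=0.05: p ≥ α → fail to reject H₀

reject H₀: no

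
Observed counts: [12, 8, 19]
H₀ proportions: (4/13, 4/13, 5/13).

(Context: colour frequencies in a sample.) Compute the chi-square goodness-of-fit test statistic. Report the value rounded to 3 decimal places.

n = 39; E_i = n·p_i = [12.00, 12.00, 15.00]
χ² = (12−12.00)²/12.00 + (8−12.00)²/12.00 + (19−15.00)²/15.00 = 2.4000
df = 2

test statistic = 2.400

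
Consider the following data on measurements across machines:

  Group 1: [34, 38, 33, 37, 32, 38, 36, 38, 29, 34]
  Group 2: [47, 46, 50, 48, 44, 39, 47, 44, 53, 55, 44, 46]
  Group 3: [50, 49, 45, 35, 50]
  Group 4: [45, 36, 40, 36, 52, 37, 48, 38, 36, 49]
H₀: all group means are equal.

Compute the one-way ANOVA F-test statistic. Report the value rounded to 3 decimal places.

test statistic = 11.998

Group means [34.90, 46.92, 45.80, 41.70], grand mean 42.108
SSB = Σnᵢ(x̄ᵢ−x̄)² = 866.851; SSW = ΣΣ(x−x̄ᵢ)² = 794.717
MSB = 866.851/3 = 288.9503; MSW = 794.717/33 = 24.0823
F = MSB/MSW = 11.9984
df = (3, 33)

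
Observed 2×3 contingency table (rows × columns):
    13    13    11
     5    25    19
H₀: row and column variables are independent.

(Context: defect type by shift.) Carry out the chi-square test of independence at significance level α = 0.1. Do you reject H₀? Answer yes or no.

reject H₀: yes

Row totals [37, 49], col totals [18, 38, 30], n=86
χ² = (13−7.74)²/7.74 + (13−16.35)²/16.35 + (11−12.91)²/12.91 + (5−10.26)²/10.26 + (25−21.65)²/21.65 + (19−17.09)²/17.09 = 7.9589
df = 2
p-value (upper-tail) = 0.01870
At α=0.1: p < α → reject H₀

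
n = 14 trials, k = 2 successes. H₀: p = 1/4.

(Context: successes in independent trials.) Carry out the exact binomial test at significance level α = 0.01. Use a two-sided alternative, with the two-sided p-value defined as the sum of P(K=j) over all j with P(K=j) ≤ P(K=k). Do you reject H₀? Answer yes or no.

reject H₀: no

Exact binomial: n=14, k=2, p₀=1/4=0.2500
P(X=j) = C(n,j)·p₀^j·(1−p₀)^(n−j); p = Σ P(X=j) over j with P(X=j) ≤ P(X=2)
p-value (two-sided) = 0.53959
At α=0.01: p ≥ α → fail to reject H₀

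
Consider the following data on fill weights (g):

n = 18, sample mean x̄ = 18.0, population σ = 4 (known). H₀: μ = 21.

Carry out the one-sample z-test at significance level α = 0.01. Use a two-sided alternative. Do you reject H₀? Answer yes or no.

SE = σ/√n = 4/√18 = 0.9428
z = (x̄−μ₀)/SE = (18.0−21)/0.9428 = -3.1820
p-value (two-sided) = 0.00146
At α=0.01: p < α → reject H₀

reject H₀: yes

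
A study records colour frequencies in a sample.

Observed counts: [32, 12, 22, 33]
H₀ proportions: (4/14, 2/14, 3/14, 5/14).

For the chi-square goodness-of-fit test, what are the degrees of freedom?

df = k − 1 = 4 − 1 = 3

degrees of freedom = 3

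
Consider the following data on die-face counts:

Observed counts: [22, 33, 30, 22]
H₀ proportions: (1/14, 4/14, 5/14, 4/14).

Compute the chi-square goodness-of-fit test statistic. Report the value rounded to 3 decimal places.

n = 107; E_i = n·p_i = [7.64, 30.57, 38.21, 30.57]
χ² = (22−7.64)²/7.64 + (33−30.57)²/30.57 + (30−38.21)²/38.21 + (22−30.57)²/30.57 = 31.3318
df = 3

test statistic = 31.332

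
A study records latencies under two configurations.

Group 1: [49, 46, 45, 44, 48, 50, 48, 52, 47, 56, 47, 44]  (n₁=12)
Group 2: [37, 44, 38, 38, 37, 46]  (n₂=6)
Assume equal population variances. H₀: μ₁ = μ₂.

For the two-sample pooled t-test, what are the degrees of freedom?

df = n₁ + n₂ − 2 = 12 + 6 − 2 = 16

degrees of freedom = 16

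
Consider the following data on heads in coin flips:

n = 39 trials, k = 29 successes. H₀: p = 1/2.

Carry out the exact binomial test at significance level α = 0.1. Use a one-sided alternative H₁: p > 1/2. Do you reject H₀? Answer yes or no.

Exact binomial: n=39, k=29, p₀=1/2=0.5000
P(X≥29) from Σ C(n,i)·p₀^i·(1−p₀)^(n−i)
p-value (one-sided, H₁ greater) = 0.00169
At α=0.1: p < α → reject H₀

reject H₀: yes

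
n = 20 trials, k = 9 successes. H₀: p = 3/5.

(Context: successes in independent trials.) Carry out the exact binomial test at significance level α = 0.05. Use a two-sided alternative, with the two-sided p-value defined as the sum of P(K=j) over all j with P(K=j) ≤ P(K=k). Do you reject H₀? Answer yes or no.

reject H₀: no

Exact binomial: n=20, k=9, p₀=3/5=0.6000
P(X=j) = C(n,j)·p₀^j·(1−p₀)^(n−j); p = Σ P(X=j) over j with P(X=j) ≤ P(X=9)
p-value (two-sided) = 0.17847
At α=0.05: p ≥ α → fail to reject H₀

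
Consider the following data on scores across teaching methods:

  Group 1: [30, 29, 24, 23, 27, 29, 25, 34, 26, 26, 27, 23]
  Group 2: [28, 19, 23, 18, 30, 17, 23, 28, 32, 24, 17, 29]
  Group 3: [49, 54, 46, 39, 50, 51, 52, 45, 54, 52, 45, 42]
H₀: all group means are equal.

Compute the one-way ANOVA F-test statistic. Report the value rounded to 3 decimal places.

test statistic = 101.010

Group means [26.92, 24.00, 48.25], grand mean 33.056
SSB = Σnᵢ(x̄ᵢ−x̄)² = 4206.722; SSW = ΣΣ(x−x̄ᵢ)² = 687.167
MSB = 4206.722/2 = 2103.3611; MSW = 687.167/33 = 20.8232
F = MSB/MSW = 101.0103
df = (2, 33)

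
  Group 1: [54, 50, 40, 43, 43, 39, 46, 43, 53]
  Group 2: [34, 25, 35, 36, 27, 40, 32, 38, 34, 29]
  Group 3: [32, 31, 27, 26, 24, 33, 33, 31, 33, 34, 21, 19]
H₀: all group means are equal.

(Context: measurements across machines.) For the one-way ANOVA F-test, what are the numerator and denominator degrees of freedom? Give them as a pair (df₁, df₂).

k = 3 groups, N = 31 total
df = (k−1, N−k) = (3−1, 31−3) = (2, 28)

degrees of freedom = [2, 28]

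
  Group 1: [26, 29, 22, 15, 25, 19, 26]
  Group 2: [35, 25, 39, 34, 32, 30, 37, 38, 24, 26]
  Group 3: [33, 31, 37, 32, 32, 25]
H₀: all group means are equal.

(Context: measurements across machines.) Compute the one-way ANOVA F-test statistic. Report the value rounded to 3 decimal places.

Group means [23.14, 32.00, 31.67], grand mean 29.217
SSB = Σnᵢ(x̄ᵢ−x̄)² = 371.723; SSW = ΣΣ(x−x̄ᵢ)² = 490.190
MSB = 371.723/2 = 185.8613; MSW = 490.190/20 = 24.5095
F = MSB/MSW = 7.5832
df = (2, 20)

test statistic = 7.583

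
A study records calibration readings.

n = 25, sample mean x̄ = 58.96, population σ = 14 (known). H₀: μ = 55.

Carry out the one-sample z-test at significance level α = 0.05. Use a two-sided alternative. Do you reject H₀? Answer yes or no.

reject H₀: no

SE = σ/√n = 14/√25 = 2.8000
z = (x̄−μ₀)/SE = (58.96−55)/2.8000 = 1.4143
p-value (two-sided) = 0.15728
At α=0.05: p ≥ α → fail to reject H₀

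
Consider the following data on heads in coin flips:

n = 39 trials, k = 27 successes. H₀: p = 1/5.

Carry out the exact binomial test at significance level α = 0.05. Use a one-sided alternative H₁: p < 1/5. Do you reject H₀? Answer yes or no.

Exact binomial: n=39, k=27, p₀=1/5=0.2000
P(X≤27) from Σ C(n,i)·p₀^i·(1−p₀)^(n−i)
p-value (one-sided, H₁ less) = 1.00000
At α=0.05: p ≥ α → fail to reject H₀

reject H₀: no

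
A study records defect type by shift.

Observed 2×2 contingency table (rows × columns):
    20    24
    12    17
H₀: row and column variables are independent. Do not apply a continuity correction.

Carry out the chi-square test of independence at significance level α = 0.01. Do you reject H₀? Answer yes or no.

reject H₀: no

Row totals [44, 29], col totals [32, 41], n=73
χ² = (20−19.29)²/19.29 + (24−24.71)²/24.71 + (12−12.71)²/12.71 + (17−16.29)²/16.29 = 0.1179
df = 1
p-value (upper-tail) = 0.73131
At α=0.01: p ≥ α → fail to reject H₀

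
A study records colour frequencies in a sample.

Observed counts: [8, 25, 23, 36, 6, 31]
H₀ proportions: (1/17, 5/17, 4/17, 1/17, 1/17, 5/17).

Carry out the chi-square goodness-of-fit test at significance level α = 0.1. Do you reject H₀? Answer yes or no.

reject H₀: yes

n = 129; E_i = n·p_i = [7.59, 37.94, 30.35, 7.59, 7.59, 37.94]
χ² = (8−7.59)²/7.59 + (25−37.94)²/37.94 + (23−30.35)²/30.35 + (36−7.59)²/7.59 + (6−7.59)²/7.59 + (31−37.94)²/37.94 = 114.1988
df = 5
p-value (upper-tail) = 0.00000
At α=0.1: p < α → reject H₀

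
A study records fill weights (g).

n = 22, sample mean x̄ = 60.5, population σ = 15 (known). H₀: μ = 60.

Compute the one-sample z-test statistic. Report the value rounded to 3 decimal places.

test statistic = 0.156

SE = σ/√n = 15/√22 = 3.1980
z = (x̄−μ₀)/SE = (60.5−60)/3.1980 = 0.1563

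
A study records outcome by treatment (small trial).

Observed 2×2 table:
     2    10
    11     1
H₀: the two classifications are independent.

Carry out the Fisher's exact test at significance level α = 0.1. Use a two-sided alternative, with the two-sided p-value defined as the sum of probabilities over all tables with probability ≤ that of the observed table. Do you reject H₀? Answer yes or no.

Margins: r₁=12, r₂=12, c₁=13, c₂=11, n=24
p_obs = C(12,2)·C(12,11)/C(24,13); sum pmf over tables with pmf ≤ p_obs
p-value (two-sided) = 0.00064
At α=0.1: p < α → reject H₀

reject H₀: yes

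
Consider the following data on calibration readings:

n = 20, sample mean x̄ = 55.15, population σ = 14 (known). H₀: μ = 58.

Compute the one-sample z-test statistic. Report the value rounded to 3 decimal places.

test statistic = -0.910

SE = σ/√n = 14/√20 = 3.1305
z = (x̄−μ₀)/SE = (55.15−58)/3.1305 = -0.9104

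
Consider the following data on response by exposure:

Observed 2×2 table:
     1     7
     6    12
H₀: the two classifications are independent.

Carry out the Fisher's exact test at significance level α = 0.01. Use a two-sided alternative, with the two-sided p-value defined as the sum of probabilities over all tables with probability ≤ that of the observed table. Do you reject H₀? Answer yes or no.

Margins: r₁=8, r₂=18, c₁=7, c₂=19, n=26
p_obs = C(8,1)·C(18,6)/C(26,7); sum pmf over tables with pmf ≤ p_obs
p-value (two-sided) = 0.37479
At α=0.01: p ≥ α → fail to reject H₀

reject H₀: no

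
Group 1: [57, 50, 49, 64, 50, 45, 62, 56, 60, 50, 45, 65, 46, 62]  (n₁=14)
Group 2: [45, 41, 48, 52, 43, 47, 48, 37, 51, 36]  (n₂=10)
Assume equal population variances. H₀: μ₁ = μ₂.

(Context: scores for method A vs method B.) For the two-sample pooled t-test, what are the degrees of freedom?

df = n₁ + n₂ − 2 = 14 + 10 − 2 = 22

degrees of freedom = 22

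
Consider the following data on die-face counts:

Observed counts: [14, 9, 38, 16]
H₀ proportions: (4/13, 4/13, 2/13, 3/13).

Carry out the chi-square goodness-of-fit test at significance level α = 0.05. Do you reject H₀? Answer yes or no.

reject H₀: yes

n = 77; E_i = n·p_i = [23.69, 23.69, 11.85, 17.77]
χ² = (14−23.69)²/23.69 + (9−23.69)²/23.69 + (38−11.85)²/11.85 + (16−17.77)²/17.77 = 70.9946
df = 3
p-value (upper-tail) = 0.00000
At α=0.05: p < α → reject H₀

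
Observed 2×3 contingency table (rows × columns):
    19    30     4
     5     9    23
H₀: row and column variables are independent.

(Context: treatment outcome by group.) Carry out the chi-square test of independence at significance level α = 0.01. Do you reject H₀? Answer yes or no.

Row totals [53, 37], col totals [24, 39, 27], n=90
χ² = (19−14.13)²/14.13 + (30−22.97)²/22.97 + (4−15.90)²/15.90 + (5−9.87)²/9.87 + (9−16.03)²/16.03 + (23−11.10)²/11.10 = 30.9794
df = 2
p-value (upper-tail) = 0.00000
At α=0.01: p < α → reject H₀

reject H₀: yes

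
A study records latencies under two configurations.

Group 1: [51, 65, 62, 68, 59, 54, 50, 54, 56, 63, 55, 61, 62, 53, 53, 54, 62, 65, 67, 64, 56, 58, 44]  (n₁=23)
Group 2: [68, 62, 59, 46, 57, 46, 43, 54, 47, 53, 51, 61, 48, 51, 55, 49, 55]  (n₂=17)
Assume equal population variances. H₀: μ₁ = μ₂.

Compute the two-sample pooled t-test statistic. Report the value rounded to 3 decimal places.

x̄₁=58.087, s₁=6.112, n₁=23
x̄₂=53.235, s₂=6.676, n₂=17
s_p² = [22·6.112² + 16·6.676²]/38 = 40.3917
SE = √(s_p²·(1/23+1/17)) = 2.0328
t = (58.087−53.235)/2.0328 = 2.3867
df = 38

test statistic = 2.387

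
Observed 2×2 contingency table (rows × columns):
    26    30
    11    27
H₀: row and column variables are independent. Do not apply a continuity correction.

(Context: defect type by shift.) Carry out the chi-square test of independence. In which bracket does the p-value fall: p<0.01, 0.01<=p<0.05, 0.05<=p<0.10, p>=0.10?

p-value bracket: 0.05<=p<0.10

Row totals [56, 38], col totals [37, 57], n=94
χ² = (26−22.04)²/22.04 + (30−33.96)²/33.96 + (11−14.96)²/14.96 + (27−23.04)²/23.04 = 2.8984
df = 1
p-value (upper-tail) = 0.08866
→ bracket: 0.05<=p<0.10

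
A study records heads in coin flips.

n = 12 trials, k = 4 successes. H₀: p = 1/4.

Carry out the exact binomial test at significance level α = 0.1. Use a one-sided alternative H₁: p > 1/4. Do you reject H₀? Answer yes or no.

reject H₀: no

Exact binomial: n=12, k=4, p₀=1/4=0.2500
P(X≥4) from Σ C(n,i)·p₀^i·(1−p₀)^(n−i)
p-value (one-sided, H₁ greater) = 0.35122
At α=0.1: p ≥ α → fail to reject H₀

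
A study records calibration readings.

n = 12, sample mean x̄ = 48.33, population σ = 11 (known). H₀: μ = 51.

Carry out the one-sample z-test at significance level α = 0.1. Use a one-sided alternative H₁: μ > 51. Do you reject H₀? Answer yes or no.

SE = σ/√n = 11/√12 = 3.1754
z = (x̄−μ₀)/SE = (48.33−51)/3.1754 = -0.8408
p-value (one-sided, H₁ greater) = 0.79978
At α=0.1: p ≥ α → fail to reject H₀

reject H₀: no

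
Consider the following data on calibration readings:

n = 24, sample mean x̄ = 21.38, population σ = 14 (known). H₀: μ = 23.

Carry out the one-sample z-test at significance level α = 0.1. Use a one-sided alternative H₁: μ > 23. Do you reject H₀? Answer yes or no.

SE = σ/√n = 14/√24 = 2.8577
z = (x̄−μ₀)/SE = (21.38−23)/2.8577 = -0.5669
p-value (one-sided, H₁ greater) = 0.71460
At α=0.1: p ≥ α → fail to reject H₀

reject H₀: no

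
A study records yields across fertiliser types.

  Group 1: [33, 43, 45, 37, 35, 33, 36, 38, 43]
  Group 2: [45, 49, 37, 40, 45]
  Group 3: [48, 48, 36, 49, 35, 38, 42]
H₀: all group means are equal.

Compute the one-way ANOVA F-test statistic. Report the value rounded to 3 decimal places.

Group means [38.11, 43.20, 42.29], grand mean 40.714
SSB = Σnᵢ(x̄ᵢ−x̄)² = 109.168; SSW = ΣΣ(x−x̄ᵢ)² = 473.117
MSB = 109.168/2 = 54.5841; MSW = 473.117/18 = 26.2843
F = MSB/MSW = 2.0767
df = (2, 18)

test statistic = 2.077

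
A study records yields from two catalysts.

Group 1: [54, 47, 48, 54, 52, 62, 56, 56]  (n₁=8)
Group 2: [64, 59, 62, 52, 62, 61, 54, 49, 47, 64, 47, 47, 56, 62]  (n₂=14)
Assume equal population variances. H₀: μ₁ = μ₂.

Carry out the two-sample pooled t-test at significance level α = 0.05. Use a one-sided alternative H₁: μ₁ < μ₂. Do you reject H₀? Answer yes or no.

x̄₁=53.625, s₁=4.779, n₁=8
x̄₂=56.143, s₂=6.689, n₂=14
s_p² = [7·4.779² + 13·6.689²]/20 = 37.0795
SE = √(s_p²·(1/8+1/14)) = 2.6988
t = (53.625−56.143)/2.6988 = -0.9330
df = 20
p-value (one-sided, H₁ less) = 0.18098
At α=0.05: p ≥ α → fail to reject H₀

reject H₀: no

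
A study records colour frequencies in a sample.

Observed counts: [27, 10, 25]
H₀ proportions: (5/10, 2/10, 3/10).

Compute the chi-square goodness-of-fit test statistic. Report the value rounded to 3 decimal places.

n = 62; E_i = n·p_i = [31.00, 12.40, 18.60]
χ² = (27−31.00)²/31.00 + (10−12.40)²/12.40 + (25−18.60)²/18.60 = 3.1828
df = 2

test statistic = 3.183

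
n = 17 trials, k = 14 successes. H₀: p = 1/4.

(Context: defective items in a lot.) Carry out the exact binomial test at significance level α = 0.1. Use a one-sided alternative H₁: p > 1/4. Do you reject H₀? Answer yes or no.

Exact binomial: n=17, k=14, p₀=1/4=0.2500
P(X≥14) from Σ C(n,i)·p₀^i·(1−p₀)^(n−i)
p-value (one-sided, H₁ greater) = 0.00000
At α=0.1: p < α → reject H₀

reject H₀: yes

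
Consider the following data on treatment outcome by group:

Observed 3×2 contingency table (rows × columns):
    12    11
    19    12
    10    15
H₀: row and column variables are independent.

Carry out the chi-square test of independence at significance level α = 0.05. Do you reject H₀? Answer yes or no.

reject H₀: no

Row totals [23, 31, 25], col totals [41, 38], n=79
χ² = (12−11.94)²/11.94 + (11−11.06)²/11.06 + (19−16.09)²/16.09 + (12−14.91)²/14.91 + (10−12.97)²/12.97 + (15−12.03)²/12.03 = 2.5138
df = 2
p-value (upper-tail) = 0.28453
At α=0.05: p ≥ α → fail to reject H₀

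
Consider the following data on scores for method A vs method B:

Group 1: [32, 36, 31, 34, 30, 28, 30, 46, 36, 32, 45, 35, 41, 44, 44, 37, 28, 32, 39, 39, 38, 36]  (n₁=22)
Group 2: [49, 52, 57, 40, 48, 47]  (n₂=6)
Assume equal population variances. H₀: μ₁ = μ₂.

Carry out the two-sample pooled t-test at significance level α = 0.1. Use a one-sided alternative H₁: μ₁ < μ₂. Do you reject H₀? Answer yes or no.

reject H₀: yes

x̄₁=36.045, s₁=5.499, n₁=22
x̄₂=48.833, s₂=5.636, n₂=6
s_p² = [21·5.499² + 5·5.636²]/26 = 30.5303
SE = √(s_p²·(1/22+1/6)) = 2.5448
t = (36.045−48.833)/2.5448 = -5.0251
df = 26
p-value (one-sided, H₁ less) = 0.00002
At α=0.1: p < α → reject H₀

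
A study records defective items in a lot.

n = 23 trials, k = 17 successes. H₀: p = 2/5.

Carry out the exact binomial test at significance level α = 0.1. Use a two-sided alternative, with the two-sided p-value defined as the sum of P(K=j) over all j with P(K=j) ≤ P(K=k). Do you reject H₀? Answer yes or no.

reject H₀: yes

Exact binomial: n=23, k=17, p₀=2/5=0.4000
P(X=j) = C(n,j)·p₀^j·(1−p₀)^(n−j); p = Σ P(X=j) over j with P(X=j) ≤ P(X=17)
p-value (two-sided) = 0.00115
At α=0.1: p < α → reject H₀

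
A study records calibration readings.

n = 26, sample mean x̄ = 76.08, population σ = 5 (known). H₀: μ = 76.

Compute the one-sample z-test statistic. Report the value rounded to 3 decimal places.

test statistic = 0.082

SE = σ/√n = 5/√26 = 0.9806
z = (x̄−μ₀)/SE = (76.08−76)/0.9806 = 0.0816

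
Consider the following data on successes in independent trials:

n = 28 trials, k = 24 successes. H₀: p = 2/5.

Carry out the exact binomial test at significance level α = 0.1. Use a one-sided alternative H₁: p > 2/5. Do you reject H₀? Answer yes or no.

Exact binomial: n=28, k=24, p₀=2/5=0.4000
P(X≥24) from Σ C(n,i)·p₀^i·(1−p₀)^(n−i)
p-value (one-sided, H₁ greater) = 0.00000
At α=0.1: p < α → reject H₀

reject H₀: yes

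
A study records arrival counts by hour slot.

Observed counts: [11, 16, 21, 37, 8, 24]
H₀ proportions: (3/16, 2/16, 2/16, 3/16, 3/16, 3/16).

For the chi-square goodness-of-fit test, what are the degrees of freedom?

degrees of freedom = 5

df = k − 1 = 6 − 1 = 5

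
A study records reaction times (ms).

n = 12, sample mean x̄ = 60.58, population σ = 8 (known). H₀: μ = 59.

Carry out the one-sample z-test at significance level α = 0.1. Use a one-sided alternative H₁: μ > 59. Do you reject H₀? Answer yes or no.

reject H₀: no

SE = σ/√n = 8/√12 = 2.3094
z = (x̄−μ₀)/SE = (60.58−59)/2.3094 = 0.6842
p-value (one-sided, H₁ greater) = 0.24694
At α=0.1: p ≥ α → fail to reject H₀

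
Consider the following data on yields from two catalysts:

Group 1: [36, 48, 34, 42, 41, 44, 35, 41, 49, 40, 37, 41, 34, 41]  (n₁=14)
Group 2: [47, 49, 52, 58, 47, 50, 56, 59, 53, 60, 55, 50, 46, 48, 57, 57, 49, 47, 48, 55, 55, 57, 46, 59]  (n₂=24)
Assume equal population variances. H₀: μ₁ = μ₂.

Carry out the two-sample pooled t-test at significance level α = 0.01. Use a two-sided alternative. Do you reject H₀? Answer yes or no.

reject H₀: yes

x̄₁=40.214, s₁=4.726, n₁=14
x̄₂=52.500, s₂=4.737, n₂=24
s_p² = [13·4.726² + 23·4.737²]/36 = 22.3988
SE = √(s_p²·(1/14+1/24)) = 1.5916
t = (40.214−52.500)/1.5916 = -7.7191
df = 36
p-value (two-sided) = 0.00000
At α=0.01: p < α → reject H₀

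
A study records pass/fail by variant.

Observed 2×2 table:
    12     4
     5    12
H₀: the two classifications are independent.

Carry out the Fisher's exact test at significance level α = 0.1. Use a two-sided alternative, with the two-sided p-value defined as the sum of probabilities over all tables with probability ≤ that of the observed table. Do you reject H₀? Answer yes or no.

reject H₀: yes

Margins: r₁=16, r₂=17, c₁=17, c₂=16, n=33
p_obs = C(16,12)·C(17,5)/C(33,17); sum pmf over tables with pmf ≤ p_obs
p-value (two-sided) = 0.01492
At α=0.1: p < α → reject H₀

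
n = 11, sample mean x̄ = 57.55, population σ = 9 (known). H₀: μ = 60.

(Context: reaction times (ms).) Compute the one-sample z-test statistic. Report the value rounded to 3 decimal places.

SE = σ/√n = 9/√11 = 2.7136
z = (x̄−μ₀)/SE = (57.55−60)/2.7136 = -0.9029

test statistic = -0.903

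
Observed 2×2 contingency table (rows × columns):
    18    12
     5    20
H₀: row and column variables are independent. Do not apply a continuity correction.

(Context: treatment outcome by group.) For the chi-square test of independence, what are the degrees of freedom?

degrees of freedom = 1

df = (r−1)(c−1) = (2−1)·(2−1) = 1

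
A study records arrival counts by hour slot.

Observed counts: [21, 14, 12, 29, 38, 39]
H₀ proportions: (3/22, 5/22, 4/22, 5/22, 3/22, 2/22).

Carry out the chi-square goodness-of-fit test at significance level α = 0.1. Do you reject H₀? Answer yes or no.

reject H₀: yes

n = 153; E_i = n·p_i = [20.86, 34.77, 27.82, 34.77, 20.86, 13.91]
χ² = (21−20.86)²/20.86 + (14−34.77)²/34.77 + (12−27.82)²/27.82 + (29−34.77)²/34.77 + (38−20.86)²/20.86 + (39−13.91)²/13.91 = 81.7002
df = 5
p-value (upper-tail) = 0.00000
At α=0.1: p < α → reject H₀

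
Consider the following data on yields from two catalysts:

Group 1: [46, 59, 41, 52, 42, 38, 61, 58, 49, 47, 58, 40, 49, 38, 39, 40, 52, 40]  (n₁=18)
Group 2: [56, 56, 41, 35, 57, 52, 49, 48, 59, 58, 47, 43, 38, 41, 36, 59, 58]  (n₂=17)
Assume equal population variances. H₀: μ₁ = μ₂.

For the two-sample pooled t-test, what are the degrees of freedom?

degrees of freedom = 33

df = n₁ + n₂ − 2 = 18 + 17 − 2 = 33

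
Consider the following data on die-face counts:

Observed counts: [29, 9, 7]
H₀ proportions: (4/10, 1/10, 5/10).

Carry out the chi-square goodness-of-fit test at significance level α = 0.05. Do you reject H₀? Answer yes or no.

n = 45; E_i = n·p_i = [18.00, 4.50, 22.50]
χ² = (29−18.00)²/18.00 + (9−4.50)²/4.50 + (7−22.50)²/22.50 = 21.9000
df = 2
p-value (upper-tail) = 0.00002
At α=0.05: p < α → reject H₀

reject H₀: yes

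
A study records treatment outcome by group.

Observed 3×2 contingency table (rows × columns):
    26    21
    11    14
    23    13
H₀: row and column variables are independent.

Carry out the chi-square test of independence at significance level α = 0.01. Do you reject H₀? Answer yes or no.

reject H₀: no

Row totals [47, 25, 36], col totals [60, 48], n=108
χ² = (26−26.11)²/26.11 + (21−20.89)²/20.89 + (11−13.89)²/13.89 + (14−11.11)²/11.11 + (23−20.00)²/20.00 + (13−16.00)²/16.00 = 2.3656
df = 2
p-value (upper-tail) = 0.30643
At α=0.01: p ≥ α → fail to reject H₀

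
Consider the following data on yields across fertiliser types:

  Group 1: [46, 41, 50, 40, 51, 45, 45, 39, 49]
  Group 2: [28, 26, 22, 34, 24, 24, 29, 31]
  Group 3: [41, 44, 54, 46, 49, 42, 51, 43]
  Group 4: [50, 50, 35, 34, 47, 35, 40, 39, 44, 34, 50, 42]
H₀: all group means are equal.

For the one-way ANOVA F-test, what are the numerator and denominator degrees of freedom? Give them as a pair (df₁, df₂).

k = 4 groups, N = 37 total
df = (k−1, N−k) = (4−1, 37−4) = (3, 33)

degrees of freedom = [3, 33]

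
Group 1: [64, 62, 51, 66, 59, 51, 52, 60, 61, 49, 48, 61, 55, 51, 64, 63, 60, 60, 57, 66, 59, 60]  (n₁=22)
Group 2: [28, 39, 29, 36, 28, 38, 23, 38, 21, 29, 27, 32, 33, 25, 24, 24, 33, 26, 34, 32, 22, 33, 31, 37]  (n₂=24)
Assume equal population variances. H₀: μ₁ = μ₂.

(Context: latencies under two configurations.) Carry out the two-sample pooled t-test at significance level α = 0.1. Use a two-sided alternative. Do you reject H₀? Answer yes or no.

x̄₁=58.136, s₁=5.566, n₁=22
x̄₂=30.083, s₂=5.405, n₂=24
s_p² = [21·5.566² + 23·5.405²]/44 = 30.0551
SE = √(s_p²·(1/22+1/24)) = 1.6182
t = (58.136−30.083)/1.6182 = 17.3364
df = 44
p-value (two-sided) = 0.00000
At α=0.1: p < α → reject H₀

reject H₀: yes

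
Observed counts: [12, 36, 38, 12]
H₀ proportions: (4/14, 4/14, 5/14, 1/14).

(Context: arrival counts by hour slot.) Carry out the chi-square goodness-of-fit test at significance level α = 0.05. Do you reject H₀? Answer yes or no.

reject H₀: yes

n = 98; E_i = n·p_i = [28.00, 28.00, 35.00, 7.00]
χ² = (12−28.00)²/28.00 + (36−28.00)²/28.00 + (38−35.00)²/35.00 + (12−7.00)²/7.00 = 15.2571
df = 3
p-value (upper-tail) = 0.00161
At α=0.05: p < α → reject H₀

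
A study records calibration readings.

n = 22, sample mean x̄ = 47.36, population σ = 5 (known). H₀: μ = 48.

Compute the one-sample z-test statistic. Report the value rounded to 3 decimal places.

SE = σ/√n = 5/√22 = 1.0660
z = (x̄−μ₀)/SE = (47.36−48)/1.0660 = -0.6004

test statistic = -0.600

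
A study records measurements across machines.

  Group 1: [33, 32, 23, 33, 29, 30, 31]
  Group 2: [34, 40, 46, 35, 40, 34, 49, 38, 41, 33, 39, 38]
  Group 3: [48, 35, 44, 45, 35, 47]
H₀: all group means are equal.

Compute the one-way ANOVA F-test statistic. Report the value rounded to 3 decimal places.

Group means [30.14, 38.92, 42.33], grand mean 37.280
SSB = Σnᵢ(x̄ᵢ−x̄)² = 541.933; SSW = ΣΣ(x−x̄ᵢ)² = 503.107
MSB = 541.933/2 = 270.9664; MSW = 503.107/22 = 22.8685
F = MSB/MSW = 11.8489
df = (2, 22)

test statistic = 11.849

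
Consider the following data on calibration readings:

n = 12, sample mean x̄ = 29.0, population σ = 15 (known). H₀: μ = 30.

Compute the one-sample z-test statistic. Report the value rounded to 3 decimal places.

test statistic = -0.231

SE = σ/√n = 15/√12 = 4.3301
z = (x̄−μ₀)/SE = (29.0−30)/4.3301 = -0.2309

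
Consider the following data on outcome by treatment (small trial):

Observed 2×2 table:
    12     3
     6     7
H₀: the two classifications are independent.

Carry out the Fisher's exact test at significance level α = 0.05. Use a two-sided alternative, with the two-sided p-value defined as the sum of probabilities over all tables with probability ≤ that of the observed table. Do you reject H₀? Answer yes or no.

Margins: r₁=15, r₂=13, c₁=18, c₂=10, n=28
p_obs = C(15,12)·C(13,6)/C(28,18); sum pmf over tables with pmf ≤ p_obs
p-value (two-sided) = 0.11407
At α=0.05: p ≥ α → fail to reject H₀

reject H₀: no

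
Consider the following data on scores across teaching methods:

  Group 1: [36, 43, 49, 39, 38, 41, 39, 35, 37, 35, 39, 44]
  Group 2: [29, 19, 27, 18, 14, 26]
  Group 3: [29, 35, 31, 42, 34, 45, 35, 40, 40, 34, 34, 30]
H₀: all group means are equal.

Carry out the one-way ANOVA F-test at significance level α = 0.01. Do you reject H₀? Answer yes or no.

reject H₀: yes

Group means [39.58, 22.17, 35.75], grand mean 34.567
SSB = Σnᵢ(x̄ᵢ−x̄)² = 1241.367; SSW = ΣΣ(x−x̄ᵢ)² = 638.000
MSB = 1241.367/2 = 620.6833; MSW = 638.000/27 = 23.6296
F = MSB/MSW = 26.2672
df = (2, 27)
p-value (upper-tail) = 0.00000
At α=0.01: p < α → reject H₀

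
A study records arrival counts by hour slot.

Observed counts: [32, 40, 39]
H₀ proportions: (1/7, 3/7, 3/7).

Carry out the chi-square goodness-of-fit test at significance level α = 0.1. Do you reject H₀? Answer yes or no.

reject H₀: yes

n = 111; E_i = n·p_i = [15.86, 47.57, 47.57]
χ² = (32−15.86)²/15.86 + (40−47.57)²/47.57 + (39−47.57)²/47.57 = 19.1832
df = 2
p-value (upper-tail) = 0.00007
At α=0.1: p < α → reject H₀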